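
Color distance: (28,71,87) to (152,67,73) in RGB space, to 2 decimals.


d = √[(R₁-R₂)² + (G₁-G₂)² + (B₁-B₂)²]
d = √[(28-152)² + (71-67)² + (87-73)²]
d = √[15376 + 16 + 196]
d = √15588
d ≈ 124.85


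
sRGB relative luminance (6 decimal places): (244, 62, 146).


Linearize each channel (sRGB transfer function): c = v/255; c_lin = c/12.92 if c ≤ 0.04045, else ((c+0.055)/1.055)^2.4
  R: 244/255 ≈ 0.956863 > 0.04045 → ((0.956863+0.055)/1.055)^2.4 ≈ 0.904661
  G: 62/255 ≈ 0.243137 > 0.04045 → ((0.243137+0.055)/1.055)^2.4 ≈ 0.048172
  B: 146/255 ≈ 0.572549 > 0.04045 → ((0.572549+0.055)/1.055)^2.4 ≈ 0.287441
R_lin = 0.904661, G_lin = 0.048172, B_lin = 0.287441
L = 0.2126×R + 0.7152×G + 0.0722×B
L = 0.2126×0.904661 + 0.7152×0.048172 + 0.0722×0.287441
L ≈ 0.247537


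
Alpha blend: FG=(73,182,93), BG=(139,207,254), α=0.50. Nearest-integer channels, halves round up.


C = α×F + (1-α)×B, with 1-α = 0.50
R: 0.50×73 + 0.50×139 = 36.50 + 69.50 = 106.00 → 106
G: 0.50×182 + 0.50×207 = 91.00 + 103.50 = 194.50 → 195
B: 0.50×93 + 0.50×254 = 46.50 + 127.00 = 173.50 → 174
= RGB(106, 195, 174)


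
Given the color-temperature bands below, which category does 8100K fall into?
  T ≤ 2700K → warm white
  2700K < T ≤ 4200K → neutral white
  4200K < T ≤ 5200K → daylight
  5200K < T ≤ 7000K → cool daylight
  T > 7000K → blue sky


Temperature: 8100K
8100K > 7000K → blue sky
Classification: blue sky


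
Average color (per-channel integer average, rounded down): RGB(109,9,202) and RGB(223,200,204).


Midpoint: each channel = ⌊(C₁+C₂)/2⌋
R: ⌊(109+223)/2⌋ = 166
G: ⌊(9+200)/2⌋ = 104
B: ⌊(202+204)/2⌋ = 203
= RGB(166, 104, 203)


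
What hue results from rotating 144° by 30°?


New hue = (H + rotation) mod 360
New hue = (144 + 30) mod 360
= 174 mod 360
= 174°


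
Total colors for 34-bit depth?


Colors = 2^bits = 2^34
= 17,179,869,184 colors


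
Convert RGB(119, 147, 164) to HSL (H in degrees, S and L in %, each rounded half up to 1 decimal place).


Normalize: R'=119/255≈0.4667, G'=147/255≈0.5765, B'=164/255≈0.6431
Max=164/255, Min=119/255, Δ=Max-Min=45/255
L = (Max+Min)/2 = (164+119)/510 = 283/510 = 0.55490… → L = 55.5%
L > 0.5 → S = Δ/(2-Max-Min) = 45/(510-164-119) = 45/227 = 0.19823… → S = 19.8%
(the 1/255 factors cancel in S and H, so raw channel differences can be used)
Max is B' → H = 60 × ((R-G)/Δ + 4) = 60 × ((119-147)/45 + 4)
  -28/45 + 4 = -0.6222… + 4 = 3.3777…
  H = 60 × 3.3777… = 202.666…° → H = 202.7°
= HSL(202.7°, 19.8%, 55.5%)


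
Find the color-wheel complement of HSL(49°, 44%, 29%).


Complement = opposite side of color wheel = hue + 180°
H' = (49 + 180) mod 360 = 229°
S and L unchanged.
= HSL(229°, 44%, 29%)


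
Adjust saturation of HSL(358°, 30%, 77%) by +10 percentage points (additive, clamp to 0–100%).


Original S = 30%
Adjustment = +10 percentage points
New S = 30 + (10) = 40
Clamp to [0, 100] → 40
= HSL(358°, 40%, 77%)


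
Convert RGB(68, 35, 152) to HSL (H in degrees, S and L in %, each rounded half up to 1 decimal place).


Normalize: R'=68/255≈0.2667, G'=35/255≈0.1373, B'=152/255≈0.5961
Max=152/255, Min=35/255, Δ=Max-Min=117/255
L = (Max+Min)/2 = (152+35)/510 = 187/510 = 0.36666… → L = 36.7%
L ≤ 0.5 → S = Δ/(Max+Min) = 117/(152+35) = 117/187 = 0.62566… → S = 62.6%
(the 1/255 factors cancel in S and H, so raw channel differences can be used)
Max is B' → H = 60 × ((R-G)/Δ + 4) = 60 × ((68-35)/117 + 4)
  33/117 + 4 = 0.2820… + 4 = 4.2820…
  H = 60 × 4.2820… = 256.923…° → H = 256.9°
= HSL(256.9°, 62.6%, 36.7%)


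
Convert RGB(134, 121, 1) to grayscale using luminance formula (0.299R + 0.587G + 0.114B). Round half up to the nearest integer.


Gray = 0.299×R + 0.587×G + 0.114×B
Gray = 0.299×134 + 0.587×121 + 0.114×1
Gray = 40.066 + 71.027 + 0.114
Gray = 111.207 → round half up → 111
Gray = 111


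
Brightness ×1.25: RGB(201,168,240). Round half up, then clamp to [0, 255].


Multiply each channel by 1.25, round half up, clamp to [0, 255]
R: 201×1.25 = 251.25 → round → 251
G: 168×1.25 = 210
B: 240×1.25 = 300 → clamp → 255
= RGB(251, 210, 255)


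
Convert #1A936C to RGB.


1A → 26 (R)
93 → 147 (G)
6C → 108 (B)
= RGB(26, 147, 108)


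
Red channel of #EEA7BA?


Color: #EEA7BA
R = EE = 238
G = A7 = 167
B = BA = 186
Red = 238


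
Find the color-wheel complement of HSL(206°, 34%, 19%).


Complement = opposite side of color wheel = hue + 180°
H' = (206 + 180) mod 360 = 26°
S and L unchanged.
= HSL(26°, 34%, 19%)


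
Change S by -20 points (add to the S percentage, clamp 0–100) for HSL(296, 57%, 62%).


Original S = 57%
Adjustment = -20 percentage points
New S = 57 + (-20) = 37
Clamp to [0, 100] → 37
= HSL(296°, 37%, 62%)


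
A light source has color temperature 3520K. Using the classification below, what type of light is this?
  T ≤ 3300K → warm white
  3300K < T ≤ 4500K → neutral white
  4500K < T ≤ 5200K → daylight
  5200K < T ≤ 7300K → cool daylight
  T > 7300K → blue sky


Temperature: 3520K
3300K < 3520K ≤ 4500K → neutral white
Classification: neutral white


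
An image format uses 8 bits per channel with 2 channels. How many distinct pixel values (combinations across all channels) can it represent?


Total bits = 8 bits/channel × 2 channels = 16 bits
Distinct pixel values = 2^16
= 65,536 pixel values


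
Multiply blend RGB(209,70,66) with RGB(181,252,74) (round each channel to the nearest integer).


Multiply: C = A×B/255, rounded to nearest integer
R: 209×181/255 = 37829/255 ≈ 148.349 → 148
G: 70×252/255 = 17640/255 ≈ 69.176 → 69
B: 66×74/255 = 4884/255 ≈ 19.153 → 19
= RGB(148, 69, 19)


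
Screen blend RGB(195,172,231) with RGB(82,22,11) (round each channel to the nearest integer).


Screen: C = 255 - (255-A)×(255-B)/255, rounded to nearest integer
R: 255 - (255-195)×(255-82)/255 = 255 - 10380/255 ≈ 255 - 40.706 = 214.294 → 214
G: 255 - (255-172)×(255-22)/255 = 255 - 19339/255 ≈ 255 - 75.839 = 179.161 → 179
B: 255 - (255-231)×(255-11)/255 = 255 - 5856/255 ≈ 255 - 22.965 = 232.035 → 232
= RGB(214, 179, 232)


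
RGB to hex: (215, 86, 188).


R = 215 → D7 (hex)
G = 86 → 56 (hex)
B = 188 → BC (hex)
Hex = #D756BC


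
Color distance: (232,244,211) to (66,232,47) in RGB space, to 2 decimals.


d = √[(R₁-R₂)² + (G₁-G₂)² + (B₁-B₂)²]
d = √[(232-66)² + (244-232)² + (211-47)²]
d = √[27556 + 144 + 26896]
d = √54596
d ≈ 233.66


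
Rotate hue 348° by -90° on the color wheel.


New hue = (H + rotation) mod 360
New hue = (348 -90) mod 360
= 258 mod 360
= 258°


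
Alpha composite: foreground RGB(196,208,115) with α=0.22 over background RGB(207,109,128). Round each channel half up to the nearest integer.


C = α×F + (1-α)×B, with 1-α = 0.78
R: 0.22×196 + 0.78×207 = 43.12 + 161.46 = 204.58 → 205
G: 0.22×208 + 0.78×109 = 45.76 + 85.02 = 130.78 → 131
B: 0.22×115 + 0.78×128 = 25.30 + 99.84 = 125.14 → 125
= RGB(205, 131, 125)


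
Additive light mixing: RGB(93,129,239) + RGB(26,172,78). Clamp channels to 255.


Additive: each channel = min(255, C₁+C₂)
R: 93+26 = 119 → 119
G: 129+172 = 301 → 255
B: 239+78 = 317 → 255
= RGB(119, 255, 255)


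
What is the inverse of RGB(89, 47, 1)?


Invert: (255-R, 255-G, 255-B)
R: 255-89 = 166
G: 255-47 = 208
B: 255-1 = 254
= RGB(166, 208, 254)


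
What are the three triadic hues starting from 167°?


Triadic: equally spaced at 120° intervals
H1 = 167°
H2 = (167 + 120) mod 360 = 287°
H3 = (167 + 240) mod 360 = 47°
Triadic = 167°, 287°, 47°


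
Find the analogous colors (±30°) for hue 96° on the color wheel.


Base hue: 96°
Left analog: (96 - 30) mod 360 = 66°
Right analog: (96 + 30) mod 360 = 126°
Analogous hues = 66° and 126°


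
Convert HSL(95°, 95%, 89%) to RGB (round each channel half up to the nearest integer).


H=95°, S=0.95, L=0.89
C = (1-|2L-1|)×S = (1-|0.78|)×0.95 = 0.209
H' = H/60 = 95/60 ≈ 1.5833; X = C×(1-|H' mod 2 - 1|) ≈ 0.0871
m = L - C/2 = 0.89 - 0.1045 = 0.7855
Sector ⌊H'⌋ = 1 → (R',G',B') = (≈0.0871, 0.209, 0.0)
RGB = ((R'+m)×255, (G'+m)×255, (B'+m)×255) = (222.50875, 253.5975, 200.3025)
Round half up → RGB(223, 254, 200)


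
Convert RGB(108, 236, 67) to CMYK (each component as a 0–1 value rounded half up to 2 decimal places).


R'=108/255≈0.4235, G'=236/255≈0.9255, B'=67/255≈0.2627
K = 1 - max(R',G',B') = 1 - 236/255 = 19/255 = 0.07450… → 0.07
(1-R'-K)/(1-K) simplifies to (max-R)/max with max = 236:
C = (236-108)/236 = 128/236 = 0.54237… → 0.54
M = (236-236)/236 = 0/236 = 0 → 0.00
Y = (236-67)/236 = 169/236 = 0.71610… → 0.72
= CMYK(0.54, 0.00, 0.72, 0.07)


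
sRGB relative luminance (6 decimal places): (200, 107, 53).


Linearize each channel (sRGB transfer function): c = v/255; c_lin = c/12.92 if c ≤ 0.04045, else ((c+0.055)/1.055)^2.4
  R: 200/255 ≈ 0.784314 > 0.04045 → ((0.784314+0.055)/1.055)^2.4 ≈ 0.577580
  G: 107/255 ≈ 0.419608 > 0.04045 → ((0.419608+0.055)/1.055)^2.4 ≈ 0.147027
  B: 53/255 ≈ 0.207843 > 0.04045 → ((0.207843+0.055)/1.055)^2.4 ≈ 0.035601
R_lin = 0.577580, G_lin = 0.147027, B_lin = 0.035601
L = 0.2126×R + 0.7152×G + 0.0722×B
L = 0.2126×0.577580 + 0.7152×0.147027 + 0.0722×0.035601
L ≈ 0.230518


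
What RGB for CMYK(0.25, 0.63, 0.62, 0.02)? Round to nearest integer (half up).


R = 255 × (1-C) × (1-K) = 255 × 0.75 × 0.98 = 187.425 → 187
G = 255 × (1-M) × (1-K) = 255 × 0.37 × 0.98 = 92.463 → 92
B = 255 × (1-Y) × (1-K) = 255 × 0.38 × 0.98 = 94.962 → 95
= RGB(187, 92, 95)


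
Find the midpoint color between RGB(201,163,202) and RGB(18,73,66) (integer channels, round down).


Midpoint: each channel = ⌊(C₁+C₂)/2⌋
R: ⌊(201+18)/2⌋ = 109
G: ⌊(163+73)/2⌋ = 118
B: ⌊(202+66)/2⌋ = 134
= RGB(109, 118, 134)


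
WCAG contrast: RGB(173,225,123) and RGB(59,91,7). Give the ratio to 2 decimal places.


Linearize each sRGB channel c=v/255: c/12.92 if c ≤ 0.04045 else ((c+0.055)/1.055)^2.4
L = 0.2126×R_lin + 0.7152×G_lin + 0.0722×B_lin
Color 1 (173,225,123):
  R=173: 173/255≈0.6784 > 0.04045 → ((0.6784+0.055)/1.055)^2.4 ≈ 0.41789
  G=225: 225/255≈0.8824 > 0.04045 → ((0.8824+0.055)/1.055)^2.4 ≈ 0.75294
  B=123: 123/255≈0.4824 > 0.04045 → ((0.4824+0.055)/1.055)^2.4 ≈ 0.19807
  L1 = 0.2126×0.41789 + 0.7152×0.75294 + 0.0722×0.19807 ≈ 0.64165
Color 2 (59,91,7):
  R=59: 59/255≈0.2314 > 0.04045 → ((0.2314+0.055)/1.055)^2.4 ≈ 0.04374
  G=91: 91/255≈0.3569 > 0.04045 → ((0.3569+0.055)/1.055)^2.4 ≈ 0.10462
  B=7: 7/255≈0.0275 ≤ 0.04045 → 0.0275/12.92 ≈ 0.00212
  L2 = 0.2126×0.04374 + 0.7152×0.10462 + 0.0722×0.00212 ≈ 0.08427
Lighter = 0.64165, Darker = 0.08427
Ratio = (L_lighter + 0.05) / (L_darker + 0.05)
Ratio = (0.64165 + 0.05) / (0.08427 + 0.05) = 0.69165 / 0.13427 ≈ 5.1510
Ratio ≈ 5.15:1


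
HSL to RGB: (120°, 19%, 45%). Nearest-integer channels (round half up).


H=120°, S=0.19, L=0.45
C = (1-|2L-1|)×S = (1-|-0.10|)×0.19 = 0.171
H' = H/60 = 120/60 ≈ 2.0000; X = C×(1-|H' mod 2 - 1|) = 0.0
m = L - C/2 = 0.45 - 0.0855 = 0.3645
Sector ⌊H'⌋ = 2 → (R',G',B') = (0.0, 0.171, 0.0)
RGB = ((R'+m)×255, (G'+m)×255, (B'+m)×255) = (92.9475, 136.5525, 92.9475)
Round half up → RGB(93, 137, 93)


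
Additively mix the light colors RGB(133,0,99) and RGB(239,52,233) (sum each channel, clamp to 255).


Additive: each channel = min(255, C₁+C₂)
R: 133+239 = 372 → 255
G: 0+52 = 52 → 52
B: 99+233 = 332 → 255
= RGB(255, 52, 255)


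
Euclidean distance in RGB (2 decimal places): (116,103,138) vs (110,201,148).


d = √[(R₁-R₂)² + (G₁-G₂)² + (B₁-B₂)²]
d = √[(116-110)² + (103-201)² + (138-148)²]
d = √[36 + 9604 + 100]
d = √9740
d ≈ 98.69


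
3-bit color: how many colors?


Colors = 2^bits = 2^3
= 8 colors


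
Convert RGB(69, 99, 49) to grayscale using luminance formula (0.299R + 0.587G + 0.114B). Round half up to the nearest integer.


Gray = 0.299×R + 0.587×G + 0.114×B
Gray = 0.299×69 + 0.587×99 + 0.114×49
Gray = 20.631 + 58.113 + 5.586
Gray = 84.330 → round half up → 84
Gray = 84


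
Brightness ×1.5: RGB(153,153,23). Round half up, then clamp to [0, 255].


Multiply each channel by 1.5, round half up, clamp to [0, 255]
R: 153×1.5 = 229.5 → round → 230
G: 153×1.5 = 229.5 → round → 230
B: 23×1.5 = 34.5 → round → 35
= RGB(230, 230, 35)


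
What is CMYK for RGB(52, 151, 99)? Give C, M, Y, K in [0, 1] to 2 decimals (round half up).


R'=52/255≈0.2039, G'=151/255≈0.5922, B'=99/255≈0.3882
K = 1 - max(R',G',B') = 1 - 151/255 = 104/255 = 0.40784… → 0.41
(1-R'-K)/(1-K) simplifies to (max-R)/max with max = 151:
C = (151-52)/151 = 99/151 = 0.65562… → 0.66
M = (151-151)/151 = 0/151 = 0 → 0.00
Y = (151-99)/151 = 52/151 = 0.34437… → 0.34
= CMYK(0.66, 0.00, 0.34, 0.41)


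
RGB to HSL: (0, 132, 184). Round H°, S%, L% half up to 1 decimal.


Normalize: R'=0/255≈0.0000, G'=132/255≈0.5176, B'=184/255≈0.7216
Max=184/255, Min=0/255, Δ=Max-Min=184/255
L = (Max+Min)/2 = (184+0)/510 = 184/510 = 0.36078… → L = 36.1%
L ≤ 0.5 → S = Δ/(Max+Min) = 184/(184+0) = 184/184 = 1 → S = 100.0%
(the 1/255 factors cancel in S and H, so raw channel differences can be used)
Max is B' → H = 60 × ((R-G)/Δ + 4) = 60 × ((0-132)/184 + 4)
  -132/184 + 4 = -0.7173… + 4 = 3.2826…
  H = 60 × 3.2826… = 196.956…° → H = 197.0°
= HSL(197.0°, 100.0%, 36.1%)


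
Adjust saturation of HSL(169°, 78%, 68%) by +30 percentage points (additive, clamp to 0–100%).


Original S = 78%
Adjustment = +30 percentage points
New S = 78 + (30) = 108
Clamp to [0, 100] → 100
= HSL(169°, 100%, 68%)


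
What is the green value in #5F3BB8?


Color: #5F3BB8
R = 5F = 95
G = 3B = 59
B = B8 = 184
Green = 59


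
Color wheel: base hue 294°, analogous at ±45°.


Base hue: 294°
Left analog: (294 - 45) mod 360 = 249°
Right analog: (294 + 45) mod 360 = 339°
Analogous hues = 249° and 339°


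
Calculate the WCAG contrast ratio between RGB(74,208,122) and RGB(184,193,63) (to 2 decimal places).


Linearize each sRGB channel c=v/255: c/12.92 if c ≤ 0.04045 else ((c+0.055)/1.055)^2.4
L = 0.2126×R_lin + 0.7152×G_lin + 0.0722×B_lin
Color 1 (74,208,122):
  R=74: 74/255≈0.2902 > 0.04045 → ((0.2902+0.055)/1.055)^2.4 ≈ 0.06848
  G=208: 208/255≈0.8157 > 0.04045 → ((0.8157+0.055)/1.055)^2.4 ≈ 0.63076
  B=122: 122/255≈0.4784 > 0.04045 → ((0.4784+0.055)/1.055)^2.4 ≈ 0.19462
  L1 = 0.2126×0.06848 + 0.7152×0.63076 + 0.0722×0.19462 ≈ 0.47973
Color 2 (184,193,63):
  R=184: 184/255≈0.7216 > 0.04045 → ((0.7216+0.055)/1.055)^2.4 ≈ 0.47932
  G=193: 193/255≈0.7569 > 0.04045 → ((0.7569+0.055)/1.055)^2.4 ≈ 0.53328
  B=63: 63/255≈0.2471 > 0.04045 → ((0.2471+0.055)/1.055)^2.4 ≈ 0.04971
  L2 = 0.2126×0.47932 + 0.7152×0.53328 + 0.0722×0.04971 ≈ 0.48689
Lighter = 0.48689, Darker = 0.47973
Ratio = (L_lighter + 0.05) / (L_darker + 0.05)
Ratio = (0.48689 + 0.05) / (0.47973 + 0.05) = 0.53689 / 0.52973 ≈ 1.0135
Ratio ≈ 1.01:1


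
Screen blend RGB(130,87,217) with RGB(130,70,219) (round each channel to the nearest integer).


Screen: C = 255 - (255-A)×(255-B)/255, rounded to nearest integer
R: 255 - (255-130)×(255-130)/255 = 255 - 15625/255 ≈ 255 - 61.275 = 193.725 → 194
G: 255 - (255-87)×(255-70)/255 = 255 - 31080/255 ≈ 255 - 121.882 = 133.118 → 133
B: 255 - (255-217)×(255-219)/255 = 255 - 1368/255 ≈ 255 - 5.365 = 249.635 → 250
= RGB(194, 133, 250)


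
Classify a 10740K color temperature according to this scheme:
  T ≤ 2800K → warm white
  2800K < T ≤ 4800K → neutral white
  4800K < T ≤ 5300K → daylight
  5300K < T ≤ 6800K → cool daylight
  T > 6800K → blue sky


Temperature: 10740K
10740K > 6800K → blue sky
Classification: blue sky


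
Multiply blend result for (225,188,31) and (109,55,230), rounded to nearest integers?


Multiply: C = A×B/255, rounded to nearest integer
R: 225×109/255 = 24525/255 ≈ 96.176 → 96
G: 188×55/255 = 10340/255 ≈ 40.549 → 41
B: 31×230/255 = 7130/255 ≈ 27.961 → 28
= RGB(96, 41, 28)


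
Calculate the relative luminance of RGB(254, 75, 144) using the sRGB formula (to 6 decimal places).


Linearize each channel (sRGB transfer function): c = v/255; c_lin = c/12.92 if c ≤ 0.04045, else ((c+0.055)/1.055)^2.4
  R: 254/255 ≈ 0.996078 > 0.04045 → ((0.996078+0.055)/1.055)^2.4 ≈ 0.991102
  G: 75/255 ≈ 0.294118 > 0.04045 → ((0.294118+0.055)/1.055)^2.4 ≈ 0.070360
  B: 144/255 ≈ 0.564706 > 0.04045 → ((0.564706+0.055)/1.055)^2.4 ≈ 0.278894
R_lin = 0.991102, G_lin = 0.070360, B_lin = 0.278894
L = 0.2126×R + 0.7152×G + 0.0722×B
L = 0.2126×0.991102 + 0.7152×0.070360 + 0.0722×0.278894
L ≈ 0.281166


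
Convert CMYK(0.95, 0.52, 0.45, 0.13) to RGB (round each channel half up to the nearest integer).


R = 255 × (1-C) × (1-K) = 255 × 0.05 × 0.87 = 11.0925 → 11
G = 255 × (1-M) × (1-K) = 255 × 0.48 × 0.87 = 106.488 → 106
B = 255 × (1-Y) × (1-K) = 255 × 0.55 × 0.87 = 122.0175 → 122
= RGB(11, 106, 122)


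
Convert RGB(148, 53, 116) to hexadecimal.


R = 148 → 94 (hex)
G = 53 → 35 (hex)
B = 116 → 74 (hex)
Hex = #943574


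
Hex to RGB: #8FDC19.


8F → 143 (R)
DC → 220 (G)
19 → 25 (B)
= RGB(143, 220, 25)


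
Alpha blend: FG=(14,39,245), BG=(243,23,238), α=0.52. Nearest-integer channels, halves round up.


C = α×F + (1-α)×B, with 1-α = 0.48
R: 0.52×14 + 0.48×243 = 7.28 + 116.64 = 123.92 → 124
G: 0.52×39 + 0.48×23 = 20.28 + 11.04 = 31.32 → 31
B: 0.52×245 + 0.48×238 = 127.40 + 114.24 = 241.64 → 242
= RGB(124, 31, 242)


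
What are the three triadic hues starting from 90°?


Triadic: equally spaced at 120° intervals
H1 = 90°
H2 = (90 + 120) mod 360 = 210°
H3 = (90 + 240) mod 360 = 330°
Triadic = 90°, 210°, 330°


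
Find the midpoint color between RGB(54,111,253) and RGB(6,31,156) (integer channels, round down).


Midpoint: each channel = ⌊(C₁+C₂)/2⌋
R: ⌊(54+6)/2⌋ = 30
G: ⌊(111+31)/2⌋ = 71
B: ⌊(253+156)/2⌋ = 204
= RGB(30, 71, 204)


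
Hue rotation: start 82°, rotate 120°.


New hue = (H + rotation) mod 360
New hue = (82 + 120) mod 360
= 202 mod 360
= 202°


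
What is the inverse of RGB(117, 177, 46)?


Invert: (255-R, 255-G, 255-B)
R: 255-117 = 138
G: 255-177 = 78
B: 255-46 = 209
= RGB(138, 78, 209)


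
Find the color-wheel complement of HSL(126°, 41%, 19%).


Complement = opposite side of color wheel = hue + 180°
H' = (126 + 180) mod 360 = 306°
S and L unchanged.
= HSL(306°, 41%, 19%)


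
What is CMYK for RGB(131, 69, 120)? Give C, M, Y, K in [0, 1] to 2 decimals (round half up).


R'=131/255≈0.5137, G'=69/255≈0.2706, B'=120/255≈0.4706
K = 1 - max(R',G',B') = 1 - 131/255 = 124/255 = 0.48627… → 0.49
(1-R'-K)/(1-K) simplifies to (max-R)/max with max = 131:
C = (131-131)/131 = 0/131 = 0 → 0.00
M = (131-69)/131 = 62/131 = 0.47328… → 0.47
Y = (131-120)/131 = 11/131 = 0.08396… → 0.08
= CMYK(0.00, 0.47, 0.08, 0.49)


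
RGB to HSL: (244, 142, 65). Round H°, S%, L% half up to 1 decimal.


Normalize: R'=244/255≈0.9569, G'=142/255≈0.5569, B'=65/255≈0.2549
Max=244/255, Min=65/255, Δ=Max-Min=179/255
L = (Max+Min)/2 = (244+65)/510 = 309/510 = 0.60588… → L = 60.6%
L > 0.5 → S = Δ/(2-Max-Min) = 179/(510-244-65) = 179/201 = 0.89054… → S = 89.1%
(the 1/255 factors cancel in S and H, so raw channel differences can be used)
Max is R' → H = 60 × (((G-B)/Δ) mod 6) = 60 × (((142-65)/179) mod 6)
  77/179 = 0.4301…
  H = 60 × 0.4301… = 25.810…° → H = 25.8°
= HSL(25.8°, 89.1%, 60.6%)


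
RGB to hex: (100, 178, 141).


R = 100 → 64 (hex)
G = 178 → B2 (hex)
B = 141 → 8D (hex)
Hex = #64B28D


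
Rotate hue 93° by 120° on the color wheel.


New hue = (H + rotation) mod 360
New hue = (93 + 120) mod 360
= 213 mod 360
= 213°


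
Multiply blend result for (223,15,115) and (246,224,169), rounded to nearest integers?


Multiply: C = A×B/255, rounded to nearest integer
R: 223×246/255 = 54858/255 ≈ 215.129 → 215
G: 15×224/255 = 3360/255 ≈ 13.176 → 13
B: 115×169/255 = 19435/255 ≈ 76.216 → 76
= RGB(215, 13, 76)


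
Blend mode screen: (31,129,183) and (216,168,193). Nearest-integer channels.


Screen: C = 255 - (255-A)×(255-B)/255, rounded to nearest integer
R: 255 - (255-31)×(255-216)/255 = 255 - 8736/255 ≈ 255 - 34.259 = 220.741 → 221
G: 255 - (255-129)×(255-168)/255 = 255 - 10962/255 ≈ 255 - 42.988 = 212.012 → 212
B: 255 - (255-183)×(255-193)/255 = 255 - 4464/255 ≈ 255 - 17.506 = 237.494 → 237
= RGB(221, 212, 237)


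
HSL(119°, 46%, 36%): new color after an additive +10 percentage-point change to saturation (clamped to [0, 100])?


Original S = 46%
Adjustment = +10 percentage points
New S = 46 + (10) = 56
Clamp to [0, 100] → 56
= HSL(119°, 56%, 36%)


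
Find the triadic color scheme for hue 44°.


Triadic: equally spaced at 120° intervals
H1 = 44°
H2 = (44 + 120) mod 360 = 164°
H3 = (44 + 240) mod 360 = 284°
Triadic = 44°, 164°, 284°


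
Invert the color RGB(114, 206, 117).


Invert: (255-R, 255-G, 255-B)
R: 255-114 = 141
G: 255-206 = 49
B: 255-117 = 138
= RGB(141, 49, 138)


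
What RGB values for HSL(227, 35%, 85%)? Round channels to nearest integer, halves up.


H=227°, S=0.35, L=0.85
C = (1-|2L-1|)×S = (1-|0.70|)×0.35 = 0.105
H' = H/60 = 227/60 ≈ 3.7833; X = C×(1-|H' mod 2 - 1|) = 0.02275
m = L - C/2 = 0.85 - 0.0525 = 0.7975
Sector ⌊H'⌋ = 3 → (R',G',B') = (0.0, 0.02275, 0.105)
RGB = ((R'+m)×255, (G'+m)×255, (B'+m)×255) = (203.3625, 209.16375, 230.1375)
Round half up → RGB(203, 209, 230)


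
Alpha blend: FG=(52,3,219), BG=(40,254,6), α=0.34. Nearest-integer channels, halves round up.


C = α×F + (1-α)×B, with 1-α = 0.66
R: 0.34×52 + 0.66×40 = 17.68 + 26.40 = 44.08 → 44
G: 0.34×3 + 0.66×254 = 1.02 + 167.64 = 168.66 → 169
B: 0.34×219 + 0.66×6 = 74.46 + 3.96 = 78.42 → 78
= RGB(44, 169, 78)


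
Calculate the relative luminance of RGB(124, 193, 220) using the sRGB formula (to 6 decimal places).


Linearize each channel (sRGB transfer function): c = v/255; c_lin = c/12.92 if c ≤ 0.04045, else ((c+0.055)/1.055)^2.4
  R: 124/255 ≈ 0.486275 > 0.04045 → ((0.486275+0.055)/1.055)^2.4 ≈ 0.201556
  G: 193/255 ≈ 0.756863 > 0.04045 → ((0.756863+0.055)/1.055)^2.4 ≈ 0.533276
  B: 220/255 ≈ 0.862745 > 0.04045 → ((0.862745+0.055)/1.055)^2.4 ≈ 0.715694
R_lin = 0.201556, G_lin = 0.533276, B_lin = 0.715694
L = 0.2126×R + 0.7152×G + 0.0722×B
L = 0.2126×0.201556 + 0.7152×0.533276 + 0.0722×0.715694
L ≈ 0.475923


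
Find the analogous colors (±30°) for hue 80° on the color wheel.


Base hue: 80°
Left analog: (80 - 30) mod 360 = 50°
Right analog: (80 + 30) mod 360 = 110°
Analogous hues = 50° and 110°


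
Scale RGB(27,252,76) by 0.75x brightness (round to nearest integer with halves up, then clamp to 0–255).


Multiply each channel by 0.75, round half up, clamp to [0, 255]
R: 27×0.75 = 20.25 → round → 20
G: 252×0.75 = 189
B: 76×0.75 = 57
= RGB(20, 189, 57)


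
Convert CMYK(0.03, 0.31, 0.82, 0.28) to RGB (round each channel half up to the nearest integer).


R = 255 × (1-C) × (1-K) = 255 × 0.97 × 0.72 = 178.092 → 178
G = 255 × (1-M) × (1-K) = 255 × 0.69 × 0.72 = 126.684 → 127
B = 255 × (1-Y) × (1-K) = 255 × 0.18 × 0.72 = 33.048 → 33
= RGB(178, 127, 33)


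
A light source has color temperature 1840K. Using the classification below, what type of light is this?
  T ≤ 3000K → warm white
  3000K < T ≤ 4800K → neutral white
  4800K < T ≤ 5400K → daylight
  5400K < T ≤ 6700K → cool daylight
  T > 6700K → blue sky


Temperature: 1840K
1840K ≤ 3000K → warm white
Classification: warm white


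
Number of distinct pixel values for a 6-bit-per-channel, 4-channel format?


Total bits = 6 bits/channel × 4 channels = 24 bits
Distinct pixel values = 2^24
= 16,777,216 pixel values


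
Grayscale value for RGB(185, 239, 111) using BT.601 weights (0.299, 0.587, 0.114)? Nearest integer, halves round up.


Gray = 0.299×R + 0.587×G + 0.114×B
Gray = 0.299×185 + 0.587×239 + 0.114×111
Gray = 55.315 + 140.293 + 12.654
Gray = 208.262 → round half up → 208
Gray = 208


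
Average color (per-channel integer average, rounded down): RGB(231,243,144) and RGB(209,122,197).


Midpoint: each channel = ⌊(C₁+C₂)/2⌋
R: ⌊(231+209)/2⌋ = 220
G: ⌊(243+122)/2⌋ = 182
B: ⌊(144+197)/2⌋ = 170
= RGB(220, 182, 170)


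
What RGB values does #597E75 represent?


59 → 89 (R)
7E → 126 (G)
75 → 117 (B)
= RGB(89, 126, 117)


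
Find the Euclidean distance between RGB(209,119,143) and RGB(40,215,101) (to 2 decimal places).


d = √[(R₁-R₂)² + (G₁-G₂)² + (B₁-B₂)²]
d = √[(209-40)² + (119-215)² + (143-101)²]
d = √[28561 + 9216 + 1764]
d = √39541
d ≈ 198.85


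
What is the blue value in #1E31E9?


Color: #1E31E9
R = 1E = 30
G = 31 = 49
B = E9 = 233
Blue = 233


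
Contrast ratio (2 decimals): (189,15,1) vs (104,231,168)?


Linearize each sRGB channel c=v/255: c/12.92 if c ≤ 0.04045 else ((c+0.055)/1.055)^2.4
L = 0.2126×R_lin + 0.7152×G_lin + 0.0722×B_lin
Color 1 (189,15,1):
  R=189: 189/255≈0.7412 > 0.04045 → ((0.7412+0.055)/1.055)^2.4 ≈ 0.50888
  G=15: 15/255≈0.0588 > 0.04045 → ((0.0588+0.055)/1.055)^2.4 ≈ 0.00478
  B=1: 1/255≈0.0039 ≤ 0.04045 → 0.0039/12.92 ≈ 0.00030
  L1 = 0.2126×0.50888 + 0.7152×0.00478 + 0.0722×0.00030 ≈ 0.11163
Color 2 (104,231,168):
  R=104: 104/255≈0.4078 > 0.04045 → ((0.4078+0.055)/1.055)^2.4 ≈ 0.13843
  G=231: 231/255≈0.9059 > 0.04045 → ((0.9059+0.055)/1.055)^2.4 ≈ 0.79910
  B=168: 168/255≈0.6588 > 0.04045 → ((0.6588+0.055)/1.055)^2.4 ≈ 0.39157
  L2 = 0.2126×0.13843 + 0.7152×0.79910 + 0.0722×0.39157 ≈ 0.62922
Lighter = 0.62922, Darker = 0.11163
Ratio = (L_lighter + 0.05) / (L_darker + 0.05)
Ratio = (0.62922 + 0.05) / (0.11163 + 0.05) = 0.67922 / 0.16163 ≈ 4.2024
Ratio ≈ 4.20:1


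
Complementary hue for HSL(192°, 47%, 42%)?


Complement = opposite side of color wheel = hue + 180°
H' = (192 + 180) mod 360 = 12°
S and L unchanged.
= HSL(12°, 47%, 42%)


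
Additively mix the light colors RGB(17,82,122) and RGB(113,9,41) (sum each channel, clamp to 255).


Additive: each channel = min(255, C₁+C₂)
R: 17+113 = 130 → 130
G: 82+9 = 91 → 91
B: 122+41 = 163 → 163
= RGB(130, 91, 163)


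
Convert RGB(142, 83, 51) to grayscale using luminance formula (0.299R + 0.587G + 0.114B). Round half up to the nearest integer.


Gray = 0.299×R + 0.587×G + 0.114×B
Gray = 0.299×142 + 0.587×83 + 0.114×51
Gray = 42.458 + 48.721 + 5.814
Gray = 96.993 → round half up → 97
Gray = 97


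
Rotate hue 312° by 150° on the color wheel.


New hue = (H + rotation) mod 360
New hue = (312 + 150) mod 360
= 462 mod 360
= 102°


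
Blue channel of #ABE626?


Color: #ABE626
R = AB = 171
G = E6 = 230
B = 26 = 38
Blue = 38


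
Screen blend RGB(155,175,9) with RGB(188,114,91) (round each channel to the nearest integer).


Screen: C = 255 - (255-A)×(255-B)/255, rounded to nearest integer
R: 255 - (255-155)×(255-188)/255 = 255 - 6700/255 ≈ 255 - 26.275 = 228.725 → 229
G: 255 - (255-175)×(255-114)/255 = 255 - 11280/255 ≈ 255 - 44.235 = 210.765 → 211
B: 255 - (255-9)×(255-91)/255 = 255 - 40344/255 ≈ 255 - 158.212 = 96.788 → 97
= RGB(229, 211, 97)


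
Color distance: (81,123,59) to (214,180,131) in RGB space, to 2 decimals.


d = √[(R₁-R₂)² + (G₁-G₂)² + (B₁-B₂)²]
d = √[(81-214)² + (123-180)² + (59-131)²]
d = √[17689 + 3249 + 5184]
d = √26122
d ≈ 161.62


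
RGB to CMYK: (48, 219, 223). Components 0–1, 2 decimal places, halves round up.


R'=48/255≈0.1882, G'=219/255≈0.8588, B'=223/255≈0.8745
K = 1 - max(R',G',B') = 1 - 223/255 = 32/255 = 0.12549… → 0.13
(1-R'-K)/(1-K) simplifies to (max-R)/max with max = 223:
C = (223-48)/223 = 175/223 = 0.78475… → 0.78
M = (223-219)/223 = 4/223 = 0.01793… → 0.02
Y = (223-223)/223 = 0/223 = 0 → 0.00
= CMYK(0.78, 0.02, 0.00, 0.13)


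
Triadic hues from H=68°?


Triadic: equally spaced at 120° intervals
H1 = 68°
H2 = (68 + 120) mod 360 = 188°
H3 = (68 + 240) mod 360 = 308°
Triadic = 68°, 188°, 308°


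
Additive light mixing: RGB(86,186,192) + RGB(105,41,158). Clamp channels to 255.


Additive: each channel = min(255, C₁+C₂)
R: 86+105 = 191 → 191
G: 186+41 = 227 → 227
B: 192+158 = 350 → 255
= RGB(191, 227, 255)


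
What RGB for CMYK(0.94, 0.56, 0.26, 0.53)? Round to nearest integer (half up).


R = 255 × (1-C) × (1-K) = 255 × 0.06 × 0.47 = 7.191 → 7
G = 255 × (1-M) × (1-K) = 255 × 0.44 × 0.47 = 52.734 → 53
B = 255 × (1-Y) × (1-K) = 255 × 0.74 × 0.47 = 88.689 → 89
= RGB(7, 53, 89)


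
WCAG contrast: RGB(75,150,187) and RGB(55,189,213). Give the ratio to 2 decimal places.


Linearize each sRGB channel c=v/255: c/12.92 if c ≤ 0.04045 else ((c+0.055)/1.055)^2.4
L = 0.2126×R_lin + 0.7152×G_lin + 0.0722×B_lin
Color 1 (75,150,187):
  R=75: 75/255≈0.2941 > 0.04045 → ((0.2941+0.055)/1.055)^2.4 ≈ 0.07036
  G=150: 150/255≈0.5882 > 0.04045 → ((0.5882+0.055)/1.055)^2.4 ≈ 0.30499
  B=187: 187/255≈0.7333 > 0.04045 → ((0.7333+0.055)/1.055)^2.4 ≈ 0.49693
  L1 = 0.2126×0.07036 + 0.7152×0.30499 + 0.0722×0.49693 ≈ 0.26896
Color 2 (55,189,213):
  R=55: 55/255≈0.2157 > 0.04045 → ((0.2157+0.055)/1.055)^2.4 ≈ 0.03820
  G=189: 189/255≈0.7412 > 0.04045 → ((0.7412+0.055)/1.055)^2.4 ≈ 0.50888
  B=213: 213/255≈0.8353 > 0.04045 → ((0.8353+0.055)/1.055)^2.4 ≈ 0.66539
  L2 = 0.2126×0.03820 + 0.7152×0.50888 + 0.0722×0.66539 ≈ 0.42012
Lighter = 0.42012, Darker = 0.26896
Ratio = (L_lighter + 0.05) / (L_darker + 0.05)
Ratio = (0.42012 + 0.05) / (0.26896 + 0.05) = 0.47012 / 0.31896 ≈ 1.4739
Ratio ≈ 1.47:1


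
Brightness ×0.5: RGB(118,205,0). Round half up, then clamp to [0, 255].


Multiply each channel by 0.5, round half up, clamp to [0, 255]
R: 118×0.5 = 59
G: 205×0.5 = 102.5 → round → 103
B: 0×0.5 = 0
= RGB(59, 103, 0)


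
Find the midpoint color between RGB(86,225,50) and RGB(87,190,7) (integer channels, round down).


Midpoint: each channel = ⌊(C₁+C₂)/2⌋
R: ⌊(86+87)/2⌋ = 86
G: ⌊(225+190)/2⌋ = 207
B: ⌊(50+7)/2⌋ = 28
= RGB(86, 207, 28)


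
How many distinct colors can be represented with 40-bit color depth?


Colors = 2^bits = 2^40
= 1,099,511,627,776 colors


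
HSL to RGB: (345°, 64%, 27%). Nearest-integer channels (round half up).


H=345°, S=0.64, L=0.27
C = (1-|2L-1|)×S = (1-|-0.46|)×0.64 = 0.3456
H' = H/60 = 345/60 ≈ 5.7500; X = C×(1-|H' mod 2 - 1|) = 0.0864
m = L - C/2 = 0.27 - 0.1728 = 0.0972
Sector ⌊H'⌋ = 5 → (R',G',B') = (0.3456, 0.0, 0.0864)
RGB = ((R'+m)×255, (G'+m)×255, (B'+m)×255) = (112.914, 24.786, 46.818)
Round half up → RGB(113, 25, 47)


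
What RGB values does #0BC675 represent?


0B → 11 (R)
C6 → 198 (G)
75 → 117 (B)
= RGB(11, 198, 117)


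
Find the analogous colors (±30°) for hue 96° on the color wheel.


Base hue: 96°
Left analog: (96 - 30) mod 360 = 66°
Right analog: (96 + 30) mod 360 = 126°
Analogous hues = 66° and 126°


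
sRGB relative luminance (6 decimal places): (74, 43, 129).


Linearize each channel (sRGB transfer function): c = v/255; c_lin = c/12.92 if c ≤ 0.04045, else ((c+0.055)/1.055)^2.4
  R: 74/255 ≈ 0.290196 > 0.04045 → ((0.290196+0.055)/1.055)^2.4 ≈ 0.068478
  G: 43/255 ≈ 0.168627 > 0.04045 → ((0.168627+0.055)/1.055)^2.4 ≈ 0.024158
  B: 129/255 ≈ 0.505882 > 0.04045 → ((0.505882+0.055)/1.055)^2.4 ≈ 0.219526
R_lin = 0.068478, G_lin = 0.024158, B_lin = 0.219526
L = 0.2126×R + 0.7152×G + 0.0722×B
L = 0.2126×0.068478 + 0.7152×0.024158 + 0.0722×0.219526
L ≈ 0.047686


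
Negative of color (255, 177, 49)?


Invert: (255-R, 255-G, 255-B)
R: 255-255 = 0
G: 255-177 = 78
B: 255-49 = 206
= RGB(0, 78, 206)


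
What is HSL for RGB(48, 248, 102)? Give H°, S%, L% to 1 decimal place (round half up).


Normalize: R'=48/255≈0.1882, G'=248/255≈0.9725, B'=102/255≈0.4000
Max=248/255, Min=48/255, Δ=Max-Min=200/255
L = (Max+Min)/2 = (248+48)/510 = 296/510 = 0.58039… → L = 58.0%
L > 0.5 → S = Δ/(2-Max-Min) = 200/(510-248-48) = 200/214 = 0.93457… → S = 93.5%
(the 1/255 factors cancel in S and H, so raw channel differences can be used)
Max is G' → H = 60 × ((B-R)/Δ + 2) = 60 × ((102-48)/200 + 2)
  54/200 + 2 = 0.27 + 2 = 2.27
  H = 60 × 2.27 = 136.2° → H = 136.2°
= HSL(136.2°, 93.5%, 58.0%)


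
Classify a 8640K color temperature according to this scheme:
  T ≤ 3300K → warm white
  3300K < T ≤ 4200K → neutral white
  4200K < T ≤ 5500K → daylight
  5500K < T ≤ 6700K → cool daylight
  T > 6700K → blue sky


Temperature: 8640K
8640K > 6700K → blue sky
Classification: blue sky


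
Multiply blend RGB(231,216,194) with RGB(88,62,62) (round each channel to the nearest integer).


Multiply: C = A×B/255, rounded to nearest integer
R: 231×88/255 = 20328/255 ≈ 79.718 → 80
G: 216×62/255 = 13392/255 ≈ 52.518 → 53
B: 194×62/255 = 12028/255 ≈ 47.169 → 47
= RGB(80, 53, 47)


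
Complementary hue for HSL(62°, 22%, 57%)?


Complement = opposite side of color wheel = hue + 180°
H' = (62 + 180) mod 360 = 242°
S and L unchanged.
= HSL(242°, 22%, 57%)


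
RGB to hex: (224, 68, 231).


R = 224 → E0 (hex)
G = 68 → 44 (hex)
B = 231 → E7 (hex)
Hex = #E044E7


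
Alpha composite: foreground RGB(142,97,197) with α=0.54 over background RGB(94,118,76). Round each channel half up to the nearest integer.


C = α×F + (1-α)×B, with 1-α = 0.46
R: 0.54×142 + 0.46×94 = 76.68 + 43.24 = 119.92 → 120
G: 0.54×97 + 0.46×118 = 52.38 + 54.28 = 106.66 → 107
B: 0.54×197 + 0.46×76 = 106.38 + 34.96 = 141.34 → 141
= RGB(120, 107, 141)


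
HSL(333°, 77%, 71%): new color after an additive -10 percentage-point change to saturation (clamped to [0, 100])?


Original S = 77%
Adjustment = -10 percentage points
New S = 77 + (-10) = 67
Clamp to [0, 100] → 67
= HSL(333°, 67%, 71%)


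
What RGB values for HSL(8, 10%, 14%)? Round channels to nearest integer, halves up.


H=8°, S=0.10, L=0.14
C = (1-|2L-1|)×S = (1-|-0.72|)×0.10 = 0.028
H' = H/60 = 8/60 ≈ 0.1333; X = C×(1-|H' mod 2 - 1|) ≈ 0.0037
m = L - C/2 = 0.14 - 0.014 = 0.126
Sector ⌊H'⌋ = 0 → (R',G',B') = (0.028, ≈0.0037, 0.0)
RGB = ((R'+m)×255, (G'+m)×255, (B'+m)×255) = (39.27, 33.082, 32.13)
Round half up → RGB(39, 33, 32)


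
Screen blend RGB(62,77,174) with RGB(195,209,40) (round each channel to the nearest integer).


Screen: C = 255 - (255-A)×(255-B)/255, rounded to nearest integer
R: 255 - (255-62)×(255-195)/255 = 255 - 11580/255 ≈ 255 - 45.412 = 209.588 → 210
G: 255 - (255-77)×(255-209)/255 = 255 - 8188/255 ≈ 255 - 32.110 = 222.890 → 223
B: 255 - (255-174)×(255-40)/255 = 255 - 17415/255 ≈ 255 - 68.294 = 186.706 → 187
= RGB(210, 223, 187)


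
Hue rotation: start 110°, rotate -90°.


New hue = (H + rotation) mod 360
New hue = (110 -90) mod 360
= 20 mod 360
= 20°


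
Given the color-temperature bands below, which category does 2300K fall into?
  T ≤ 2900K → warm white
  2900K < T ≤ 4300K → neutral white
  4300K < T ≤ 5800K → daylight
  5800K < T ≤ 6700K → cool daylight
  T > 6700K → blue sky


Temperature: 2300K
2300K ≤ 2900K → warm white
Classification: warm white


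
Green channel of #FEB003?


Color: #FEB003
R = FE = 254
G = B0 = 176
B = 03 = 3
Green = 176


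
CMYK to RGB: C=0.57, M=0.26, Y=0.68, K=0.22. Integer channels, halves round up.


R = 255 × (1-C) × (1-K) = 255 × 0.43 × 0.78 = 85.527 → 86
G = 255 × (1-M) × (1-K) = 255 × 0.74 × 0.78 = 147.186 → 147
B = 255 × (1-Y) × (1-K) = 255 × 0.32 × 0.78 = 63.648 → 64
= RGB(86, 147, 64)


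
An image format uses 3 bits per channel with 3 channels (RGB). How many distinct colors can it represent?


Total bits = 3 bits/channel × 3 channels = 9 bits
Distinct colors = 2^9
= 512 colors


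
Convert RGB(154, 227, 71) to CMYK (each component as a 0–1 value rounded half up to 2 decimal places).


R'=154/255≈0.6039, G'=227/255≈0.8902, B'=71/255≈0.2784
K = 1 - max(R',G',B') = 1 - 227/255 = 28/255 = 0.10980… → 0.11
(1-R'-K)/(1-K) simplifies to (max-R)/max with max = 227:
C = (227-154)/227 = 73/227 = 0.32158… → 0.32
M = (227-227)/227 = 0/227 = 0 → 0.00
Y = (227-71)/227 = 156/227 = 0.68722… → 0.69
= CMYK(0.32, 0.00, 0.69, 0.11)


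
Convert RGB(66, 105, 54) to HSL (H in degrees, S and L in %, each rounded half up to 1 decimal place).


Normalize: R'=66/255≈0.2588, G'=105/255≈0.4118, B'=54/255≈0.2118
Max=105/255, Min=54/255, Δ=Max-Min=51/255
L = (Max+Min)/2 = (105+54)/510 = 159/510 = 0.31176… → L = 31.2%
L ≤ 0.5 → S = Δ/(Max+Min) = 51/(105+54) = 51/159 = 0.32075… → S = 32.1%
(the 1/255 factors cancel in S and H, so raw channel differences can be used)
Max is G' → H = 60 × ((B-R)/Δ + 2) = 60 × ((54-66)/51 + 2)
  -12/51 + 2 = -0.2352… + 2 = 1.7647…
  H = 60 × 1.7647… = 105.882…° → H = 105.9°
= HSL(105.9°, 32.1%, 31.2%)


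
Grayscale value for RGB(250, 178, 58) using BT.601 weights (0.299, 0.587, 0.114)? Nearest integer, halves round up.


Gray = 0.299×R + 0.587×G + 0.114×B
Gray = 0.299×250 + 0.587×178 + 0.114×58
Gray = 74.750 + 104.486 + 6.612
Gray = 185.848 → round half up → 186
Gray = 186


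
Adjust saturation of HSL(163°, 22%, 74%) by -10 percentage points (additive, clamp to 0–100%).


Original S = 22%
Adjustment = -10 percentage points
New S = 22 + (-10) = 12
Clamp to [0, 100] → 12
= HSL(163°, 12%, 74%)


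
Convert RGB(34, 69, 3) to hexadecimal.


R = 34 → 22 (hex)
G = 69 → 45 (hex)
B = 3 → 03 (hex)
Hex = #224503


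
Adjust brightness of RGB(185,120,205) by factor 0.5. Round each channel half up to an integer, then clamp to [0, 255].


Multiply each channel by 0.5, round half up, clamp to [0, 255]
R: 185×0.5 = 92.5 → round → 93
G: 120×0.5 = 60
B: 205×0.5 = 102.5 → round → 103
= RGB(93, 60, 103)


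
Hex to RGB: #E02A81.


E0 → 224 (R)
2A → 42 (G)
81 → 129 (B)
= RGB(224, 42, 129)


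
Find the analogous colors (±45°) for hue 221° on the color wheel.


Base hue: 221°
Left analog: (221 - 45) mod 360 = 176°
Right analog: (221 + 45) mod 360 = 266°
Analogous hues = 176° and 266°


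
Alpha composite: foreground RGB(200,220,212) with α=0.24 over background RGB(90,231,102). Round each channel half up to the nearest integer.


C = α×F + (1-α)×B, with 1-α = 0.76
R: 0.24×200 + 0.76×90 = 48.00 + 68.40 = 116.40 → 116
G: 0.24×220 + 0.76×231 = 52.80 + 175.56 = 228.36 → 228
B: 0.24×212 + 0.76×102 = 50.88 + 77.52 = 128.40 → 128
= RGB(116, 228, 128)


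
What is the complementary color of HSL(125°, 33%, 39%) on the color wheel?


Complement = opposite side of color wheel = hue + 180°
H' = (125 + 180) mod 360 = 305°
S and L unchanged.
= HSL(305°, 33%, 39%)


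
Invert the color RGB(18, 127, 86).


Invert: (255-R, 255-G, 255-B)
R: 255-18 = 237
G: 255-127 = 128
B: 255-86 = 169
= RGB(237, 128, 169)


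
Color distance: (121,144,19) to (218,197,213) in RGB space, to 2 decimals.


d = √[(R₁-R₂)² + (G₁-G₂)² + (B₁-B₂)²]
d = √[(121-218)² + (144-197)² + (19-213)²]
d = √[9409 + 2809 + 37636]
d = √49854
d ≈ 223.28
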